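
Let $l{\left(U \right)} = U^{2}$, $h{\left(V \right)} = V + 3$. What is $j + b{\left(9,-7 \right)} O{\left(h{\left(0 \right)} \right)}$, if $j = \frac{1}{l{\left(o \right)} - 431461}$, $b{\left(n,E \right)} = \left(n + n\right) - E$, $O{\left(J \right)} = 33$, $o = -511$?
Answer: $\frac{140530499}{170340} \approx 825.0$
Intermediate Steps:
$h{\left(V \right)} = 3 + V$
$b{\left(n,E \right)} = - E + 2 n$ ($b{\left(n,E \right)} = 2 n - E = - E + 2 n$)
$j = - \frac{1}{170340}$ ($j = \frac{1}{\left(-511\right)^{2} - 431461} = \frac{1}{261121 - 431461} = \frac{1}{-170340} = - \frac{1}{170340} \approx -5.8706 \cdot 10^{-6}$)
$j + b{\left(9,-7 \right)} O{\left(h{\left(0 \right)} \right)} = - \frac{1}{170340} + \left(\left(-1\right) \left(-7\right) + 2 \cdot 9\right) 33 = - \frac{1}{170340} + \left(7 + 18\right) 33 = - \frac{1}{170340} + 25 \cdot 33 = - \frac{1}{170340} + 825 = \frac{140530499}{170340}$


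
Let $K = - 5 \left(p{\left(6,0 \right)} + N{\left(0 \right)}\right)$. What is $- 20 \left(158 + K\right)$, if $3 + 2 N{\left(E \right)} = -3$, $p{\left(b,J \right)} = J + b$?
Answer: $-2860$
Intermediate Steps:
$N{\left(E \right)} = -3$ ($N{\left(E \right)} = - \frac{3}{2} + \frac{1}{2} \left(-3\right) = - \frac{3}{2} - \frac{3}{2} = -3$)
$K = -15$ ($K = - 5 \left(\left(0 + 6\right) - 3\right) = - 5 \left(6 - 3\right) = \left(-5\right) 3 = -15$)
$- 20 \left(158 + K\right) = - 20 \left(158 - 15\right) = \left(-20\right) 143 = -2860$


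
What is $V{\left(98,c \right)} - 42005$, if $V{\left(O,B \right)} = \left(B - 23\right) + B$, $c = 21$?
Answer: $-41986$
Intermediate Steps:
$V{\left(O,B \right)} = -23 + 2 B$ ($V{\left(O,B \right)} = \left(-23 + B\right) + B = -23 + 2 B$)
$V{\left(98,c \right)} - 42005 = \left(-23 + 2 \cdot 21\right) - 42005 = \left(-23 + 42\right) - 42005 = 19 - 42005 = -41986$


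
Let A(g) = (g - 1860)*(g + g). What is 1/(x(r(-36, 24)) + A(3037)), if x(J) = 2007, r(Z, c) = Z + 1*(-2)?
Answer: 1/7151105 ≈ 1.3984e-7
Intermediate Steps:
r(Z, c) = -2 + Z (r(Z, c) = Z - 2 = -2 + Z)
A(g) = 2*g*(-1860 + g) (A(g) = (-1860 + g)*(2*g) = 2*g*(-1860 + g))
1/(x(r(-36, 24)) + A(3037)) = 1/(2007 + 2*3037*(-1860 + 3037)) = 1/(2007 + 2*3037*1177) = 1/(2007 + 7149098) = 1/7151105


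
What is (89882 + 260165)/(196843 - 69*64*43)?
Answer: 350047/6955 ≈ 50.330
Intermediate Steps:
(89882 + 260165)/(196843 - 69*64*43) = 350047/(196843 - 4416*43) = 350047/(196843 - 189888) = 350047/6955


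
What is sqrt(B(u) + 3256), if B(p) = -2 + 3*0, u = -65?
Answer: sqrt(3254) ≈ 57.044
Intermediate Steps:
B(p) = -2 (B(p) = -2 + 0 = -2)
sqrt(B(u) + 3256) = sqrt(-2 + 3256) = sqrt(3254)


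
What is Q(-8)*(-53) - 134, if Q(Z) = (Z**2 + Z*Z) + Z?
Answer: -6494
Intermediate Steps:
Q(Z) = Z + 2*Z**2 (Q(Z) = (Z**2 + Z**2) + Z = 2*Z**2 + Z = Z + 2*Z**2)
Q(-8)*(-53) - 134 = -8*(1 + 2*(-8))*(-53) - 134 = -8*(1 - 16)*(-53) - 134 = -8*(-15)*(-53) - 134 = 120*(-53) - 134 = -6360 - 134 = -6494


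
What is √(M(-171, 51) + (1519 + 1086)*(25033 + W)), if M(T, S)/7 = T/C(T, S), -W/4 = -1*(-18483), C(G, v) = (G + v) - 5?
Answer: I*√79613678390/25 ≈ 11286.0*I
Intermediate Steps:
C(G, v) = -5 + G + v
W = -73932 (W = -(-4)*(-18483) = -4*18483 = -73932)
M(T, S) = 7*T/(-5 + S + T) (M(T, S) = 7*(T/(-5 + T + S)) = 7*(T/(-5 + S + T)) = 7*T/(-5 + S + T))
√(M(-171, 51) + (1519 + 1086)*(25033 + W)) = √(7*(-171)/(-5 + 51 - 171) + (1519 + 1086)*(25033 - 73932)) = √(7*(-171)/(-125) + 2605*(-48899)) = √(7*(-171)*(-1/125) - 127381895) = √(1197/125 - 127381895) = √(-15922735678/125) = I*√79613678390/25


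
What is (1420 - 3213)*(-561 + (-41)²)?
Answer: -2008160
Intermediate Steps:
(1420 - 3213)*(-561 + (-41)²) = -1793*(-561 + 1681) = -1793*1120 = -2008160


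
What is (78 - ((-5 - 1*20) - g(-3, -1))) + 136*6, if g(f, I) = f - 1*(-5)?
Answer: 921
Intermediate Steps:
g(f, I) = 5 + f (g(f, I) = f + 5 = 5 + f)
(78 - ((-5 - 1*20) - g(-3, -1))) + 136*6 = (78 - ((-5 - 1*20) - (5 - 3))) + 136*6 = (78 - ((-5 - 20) - 1*2)) + 816 = (78 - (-25 - 2)) + 816 = (78 - 1*(-27)) + 816 = (78 + 27) + 816 = 105 + 816 = 921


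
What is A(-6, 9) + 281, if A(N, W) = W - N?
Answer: 296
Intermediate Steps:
A(-6, 9) + 281 = (9 - 1*(-6)) + 281 = (9 + 6) + 281 = 15 + 281 = 296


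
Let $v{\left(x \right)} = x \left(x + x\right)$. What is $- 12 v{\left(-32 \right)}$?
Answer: $-24576$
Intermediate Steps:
$v{\left(x \right)} = 2 x^{2}$ ($v{\left(x \right)} = x 2 x = 2 x^{2}$)
$- 12 v{\left(-32 \right)} = - 12 \cdot 2 \left(-32\right)^{2} = - 12 \cdot 2 \cdot 1024 = \left(-12\right) 2048 = -24576$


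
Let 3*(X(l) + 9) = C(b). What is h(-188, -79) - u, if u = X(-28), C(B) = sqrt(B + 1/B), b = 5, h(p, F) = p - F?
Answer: -100 - sqrt(130)/15 ≈ -100.76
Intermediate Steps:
X(l) = -9 + sqrt(130)/15 (X(l) = -9 + sqrt(5 + 1/5)/3 = -9 + sqrt(26/5)/3 = -9 + (sqrt(130)/5)/3 = -9 + sqrt(130)/15)
u = -9 + sqrt(130)/15 ≈ -8.2399
h(-188, -79) - u = (-188 - 1*(-79)) - (-9 + sqrt(130)/15) = (-188 + 79) + (9 - sqrt(130)/15) = -109 + (9 - sqrt(130)/15) = -100 - sqrt(130)/15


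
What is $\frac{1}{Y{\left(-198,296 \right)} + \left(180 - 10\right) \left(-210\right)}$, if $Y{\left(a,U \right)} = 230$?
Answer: $- \frac{1}{35470} \approx -2.8193 \cdot 10^{-5}$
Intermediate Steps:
$\frac{1}{Y{\left(-198,296 \right)} + \left(180 - 10\right) \left(-210\right)} = \frac{1}{230 + \left(180 - 10\right) \left(-210\right)} = \frac{1}{230 + 170 \left(-210\right)} = \frac{1}{230 - 35700} = \frac{1}{-35470} = - \frac{1}{35470}$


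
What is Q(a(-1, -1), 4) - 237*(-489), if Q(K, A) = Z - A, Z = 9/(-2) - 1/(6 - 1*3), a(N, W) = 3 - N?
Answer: 695305/6 ≈ 1.1588e+5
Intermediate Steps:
Z = -29/6 (Z = 9*(-1/2) - 1/(6 - 3) = -9/2 - 1/3 = -29/6 ≈ -4.8333)
Q(K, A) = -29/6 - A
Q(a(-1, -1), 4) - 237*(-489) = (-29/6 - 1*4) - 237*(-489) = (-29/6 - 4) + 115893 = -53/6 + 115893 = 695305/6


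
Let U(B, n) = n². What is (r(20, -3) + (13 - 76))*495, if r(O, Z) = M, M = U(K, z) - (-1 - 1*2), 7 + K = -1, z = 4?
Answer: -21780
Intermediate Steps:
K = -8 (K = -7 - 1 = -8)
M = 19 (M = 4² - (-1 - 1*2) = 16 - (-1 - 2) = 16 - 1*(-3) = 16 + 3 = 19)
r(O, Z) = 19
(r(20, -3) + (13 - 76))*495 = (19 + (13 - 76))*495 = (19 - 63)*495 = -44*495 = -21780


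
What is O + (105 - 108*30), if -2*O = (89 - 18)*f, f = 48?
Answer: -4839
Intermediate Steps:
O = -1704 (O = -(89 - 18)*48/2 = -71*48/2 = -½*3408 = -1704)
O + (105 - 108*30) = -1704 + (105 - 108*30) = -1704 + (105 - 3240) = -1704 - 3135 = -4839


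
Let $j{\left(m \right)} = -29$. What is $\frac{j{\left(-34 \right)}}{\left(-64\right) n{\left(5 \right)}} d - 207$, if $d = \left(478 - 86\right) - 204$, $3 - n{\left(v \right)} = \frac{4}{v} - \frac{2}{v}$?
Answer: $- \frac{36241}{208} \approx -174.24$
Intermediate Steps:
$n{\left(v \right)} = 3 - \frac{2}{v}$ ($n{\left(v \right)} = 3 - \left(\frac{4}{v} - \frac{2}{v}\right) = 3 - \frac{2}{v}$)
$d = 188$ ($d = 392 - 204 = 188$)
$\frac{j{\left(-34 \right)}}{\left(-64\right) n{\left(5 \right)}} d - 207 = - \frac{29}{\left(-64\right) \left(3 - \frac{2}{5}\right)} 188 - 207 = - \frac{29}{\left(-64\right) \frac{13}{5}} \cdot 188 - 207 = - \frac{29}{- \frac{832}{5}} \cdot 188 - 207 = \left(-29\right) \left(- \frac{5}{832}\right) 188 - 207 = \frac{145}{832} \cdot 188 - 207 = \frac{6815}{208} - 207 = - \frac{36241}{208}$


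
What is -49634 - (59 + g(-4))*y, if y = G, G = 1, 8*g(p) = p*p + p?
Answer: -99389/2 ≈ -49695.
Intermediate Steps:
g(p) = p/8 + p**2/8 (g(p) = (p*p + p)/8 = (p**2 + p)/8 = (p + p**2)/8 = p/8 + p**2/8)
y = 1
-49634 - (59 + g(-4))*y = -49634 - (59 + (1/8)*(-4)*(1 - 4)) = -49634 - (59 + (1/8)*(-4)*(-3)) = -49634 - (59 + 3/2) = -49634 - 121/2 = -99389/2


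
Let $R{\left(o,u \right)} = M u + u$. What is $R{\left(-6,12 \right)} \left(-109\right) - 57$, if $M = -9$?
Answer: $10407$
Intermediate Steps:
$R{\left(o,u \right)} = - 8 u$ ($R{\left(o,u \right)} = - 9 u + u = - 8 u$)
$R{\left(-6,12 \right)} \left(-109\right) - 57 = \left(-8\right) 12 \left(-109\right) - 57 = \left(-96\right) \left(-109\right) - 57 = 10464 - 57 = 10407$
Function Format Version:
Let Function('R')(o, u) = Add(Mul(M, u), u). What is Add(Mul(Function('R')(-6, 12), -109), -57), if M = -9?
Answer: 10407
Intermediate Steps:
Function('R')(o, u) = Mul(-8, u) (Function('R')(o, u) = Add(Mul(-9, u), u) = Mul(-8, u))
Add(Mul(Function('R')(-6, 12), -109), -57) = Add(Mul(Mul(-8, 12), -109), -57) = Add(Mul(-96, -109), -57) = Add(10464, -57) = 10407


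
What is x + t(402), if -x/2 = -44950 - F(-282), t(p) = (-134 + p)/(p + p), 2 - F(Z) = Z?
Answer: 271405/3 ≈ 90468.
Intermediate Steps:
F(Z) = 2 - Z
t(p) = (-134 + p)/(2*p) (t(p) = (-134 + p)/((2*p)) = (-134 + p)*(1/(2*p)) = (-134 + p)/(2*p))
x = 90468 (x = -2*(-44950 - (2 - 1*(-282))) = -2*(-44950 - (2 + 282)) = -2*(-44950 - 1*284) = -2*(-44950 - 284) = -2*(-45234) = 90468)
x + t(402) = 90468 + (½)*(-134 + 402)/402 = 90468 + (½)*(1/402)*268 = 90468 + ⅓ = 271405/3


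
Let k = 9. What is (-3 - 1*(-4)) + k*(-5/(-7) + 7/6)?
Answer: 251/14 ≈ 17.929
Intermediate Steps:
(-3 - 1*(-4)) + k*(-5/(-7) + 7/6) = (-3 - 1*(-4)) + 9*(-5/(-7) + 7/6) = (-3 + 4) + 9*(-5*(-1/7) + 7*(1/6)) = 1 + 9*(5/7 + 7/6) = 1 + 9*(79/42) = 1 + 237/14 = 251/14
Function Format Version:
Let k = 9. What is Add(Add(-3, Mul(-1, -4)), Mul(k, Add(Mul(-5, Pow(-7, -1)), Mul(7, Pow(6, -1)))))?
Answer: Rational(251, 14) ≈ 17.929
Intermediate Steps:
Add(Add(-3, Mul(-1, -4)), Mul(k, Add(Mul(-5, Pow(-7, -1)), Mul(7, Pow(6, -1))))) = Add(Add(-3, Mul(-1, -4)), Mul(9, Add(Mul(-5, Pow(-7, -1)), Mul(7, Pow(6, -1))))) = Add(Add(-3, 4), Mul(9, Add(Mul(-5, Rational(-1, 7)), Mul(7, Rational(1, 6))))) = Add(1, Mul(9, Add(Rational(5, 7), Rational(7, 6)))) = Add(1, Mul(9, Rational(79, 42))) = Add(1, Rational(237, 14)) = Rational(251, 14)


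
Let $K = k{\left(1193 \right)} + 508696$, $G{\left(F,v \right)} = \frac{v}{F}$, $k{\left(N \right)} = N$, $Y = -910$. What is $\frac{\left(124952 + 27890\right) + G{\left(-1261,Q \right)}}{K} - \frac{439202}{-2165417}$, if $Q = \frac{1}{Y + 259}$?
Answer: $\frac{455532489490198829}{906386148567897543} \approx 0.50258$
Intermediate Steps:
$Q = - \frac{1}{651}$ ($Q = \frac{1}{-910 + 259} = \frac{1}{-651} = - \frac{1}{651} \approx -0.0015361$)
$K = 509889$ ($K = 1193 + 508696 = 509889$)
$\frac{\left(124952 + 27890\right) + G{\left(-1261,Q \right)}}{K} - \frac{439202}{-2165417} = \frac{\left(124952 + 27890\right) - \frac{1}{651 \left(-1261\right)}}{509889} - \frac{439202}{-2165417} = \left(152842 - - \frac{1}{820911}\right) \frac{1}{509889} - - \frac{439202}{2165417} = \left(152842 + \frac{1}{820911}\right) \frac{1}{509889} + \frac{439202}{2165417} = \frac{125469679063}{820911} \cdot \frac{1}{509889} + \frac{439202}{2165417} = \frac{125469679063}{418573488879} + \frac{439202}{2165417} = \frac{455532489490198829}{906386148567897543}$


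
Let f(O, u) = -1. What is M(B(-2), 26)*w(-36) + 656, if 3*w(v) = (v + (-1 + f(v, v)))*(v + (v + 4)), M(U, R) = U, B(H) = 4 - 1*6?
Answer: -3200/3 ≈ -1066.7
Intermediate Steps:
B(H) = -2 (B(H) = 4 - 6 = -2)
w(v) = (-2 + v)*(4 + 2*v)/3 (w(v) = ((v + (-1 - 1))*(v + (v + 4)))/3 = ((v - 2)*(v + (4 + v)))/3 = ((-2 + v)*(4 + 2*v))/3 = (-2 + v)*(4 + 2*v)/3)
M(B(-2), 26)*w(-36) + 656 = -2*(-8/3 + (⅔)*(-36)²) + 656 = -2*(-8/3 + (⅔)*1296) + 656 = -2*(-8/3 + 864) + 656 = -2*2584/3 + 656 = -5168/3 + 656 = -3200/3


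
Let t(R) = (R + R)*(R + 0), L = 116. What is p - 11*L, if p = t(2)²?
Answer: -1212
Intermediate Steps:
t(R) = 2*R² (t(R) = (2*R)*R = 2*R²)
p = 64 (p = (2*2²)² = (2*4)² = 8² = 64)
p - 11*L = 64 - 11*116 = 64 - 1276 = -1212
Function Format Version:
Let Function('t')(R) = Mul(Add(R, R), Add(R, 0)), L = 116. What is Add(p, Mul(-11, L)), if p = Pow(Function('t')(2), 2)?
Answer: -1212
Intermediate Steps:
Function('t')(R) = Mul(2, Pow(R, 2)) (Function('t')(R) = Mul(Mul(2, R), R) = Mul(2, Pow(R, 2)))
p = 64 (p = Pow(Mul(2, Pow(2, 2)), 2) = Pow(Mul(2, 4), 2) = Pow(8, 2) = 64)
Add(p, Mul(-11, L)) = Add(64, Mul(-11, 116)) = Add(64, -1276) = -1212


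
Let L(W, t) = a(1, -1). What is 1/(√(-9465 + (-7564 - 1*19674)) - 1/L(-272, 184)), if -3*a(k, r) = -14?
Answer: -42/7193797 - 3332*I*√127/7193797 ≈ -5.8384e-6 - 0.0052197*I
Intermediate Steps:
a(k, r) = 14/3 (a(k, r) = -⅓*(-14) = 14/3)
L(W, t) = 14/3
1/(√(-9465 + (-7564 - 1*19674)) - 1/L(-272, 184)) = 1/(√(-9465 + (-7564 - 1*19674)) - 1/14/3) = 1/(√(-9465 + (-7564 - 19674)) - 1*3/14) = 1/(√(-9465 - 27238) - 3/14) = 1/(√(-36703) - 3/14) = 1/(17*I*√127 - 3/14) = 1/(-3/14 + 17*I*√127)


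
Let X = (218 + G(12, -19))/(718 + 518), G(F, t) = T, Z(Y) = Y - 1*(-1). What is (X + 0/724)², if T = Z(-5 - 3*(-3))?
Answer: 49729/1527696 ≈ 0.032552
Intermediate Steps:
Z(Y) = 1 + Y (Z(Y) = Y + 1 = 1 + Y)
T = 5 (T = 1 + (-5 - 3*(-3)) = 1 + (-5 + 9) = 1 + 4 = 5)
G(F, t) = 5
X = 223/1236 (X = (218 + 5)/(718 + 518) = 223/1236 ≈ 0.18042)
(X + 0/724)² = (223/1236 + 0/724)² = (223/1236 + 0*(1/724))² = (223/1236 + 0)² = (223/1236)² = 49729/1527696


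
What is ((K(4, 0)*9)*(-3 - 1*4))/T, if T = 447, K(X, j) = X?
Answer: -84/149 ≈ -0.56376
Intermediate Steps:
((K(4, 0)*9)*(-3 - 1*4))/T = ((4*9)*(-3 - 1*4))/447 = (36*(-3 - 4))*(1/447) = (36*(-7))*(1/447) = -252*1/447 = -84/149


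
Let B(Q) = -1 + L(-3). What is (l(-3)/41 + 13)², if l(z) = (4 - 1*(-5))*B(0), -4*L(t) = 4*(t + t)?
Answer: 334084/1681 ≈ 198.74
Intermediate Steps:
L(t) = -2*t (L(t) = -(t + t) = -2*t)
B(Q) = 5 (B(Q) = -1 - 2*(-3) = -1 + 6 = 5)
l(z) = 45 (l(z) = (4 - 1*(-5))*5 = (4 + 5)*5 = 9*5 = 45)
(l(-3)/41 + 13)² = (45/41 + 13)² = (578/41)² = 334084/1681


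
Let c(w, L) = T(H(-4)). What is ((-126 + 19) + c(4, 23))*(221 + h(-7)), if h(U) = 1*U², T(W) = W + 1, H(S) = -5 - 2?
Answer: -30510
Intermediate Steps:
H(S) = -7
T(W) = 1 + W
c(w, L) = -6 (c(w, L) = 1 - 7 = -6)
h(U) = U²
((-126 + 19) + c(4, 23))*(221 + h(-7)) = ((-126 + 19) - 6)*(221 + (-7)²) = (-107 - 6)*(221 + 49) = -113*270 = -30510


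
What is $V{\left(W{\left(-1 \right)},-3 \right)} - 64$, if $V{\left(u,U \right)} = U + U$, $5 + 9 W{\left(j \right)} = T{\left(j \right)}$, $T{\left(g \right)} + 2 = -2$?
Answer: $-70$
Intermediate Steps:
$T{\left(g \right)} = -4$ ($T{\left(g \right)} = -2 - 2 = -4$)
$W{\left(j \right)} = -1$ ($W{\left(j \right)} = - \frac{5}{9} + \frac{1}{9} \left(-4\right) = - \frac{5}{9} - \frac{4}{9} = -1$)
$V{\left(u,U \right)} = 2 U$
$V{\left(W{\left(-1 \right)},-3 \right)} - 64 = 2 \left(-3\right) - 64 = -6 - 64 = -70$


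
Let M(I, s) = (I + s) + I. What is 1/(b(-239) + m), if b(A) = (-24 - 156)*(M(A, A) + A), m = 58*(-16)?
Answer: 1/171152 ≈ 5.8428e-6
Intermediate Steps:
M(I, s) = s + 2*I
m = -928
b(A) = -720*A (b(A) = (-24 - 156)*((A + 2*A) + A) = -180*(3*A + A) = -720*A)
1/(b(-239) + m) = 1/(-720*(-239) - 928) = 1/(172080 - 928) = 1/171152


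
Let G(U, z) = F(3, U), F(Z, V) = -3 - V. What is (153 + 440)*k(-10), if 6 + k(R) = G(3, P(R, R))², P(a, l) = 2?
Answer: 17790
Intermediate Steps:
G(U, z) = -3 - U
k(R) = 30 (k(R) = -6 + (-3 - 1*3)² = -6 + (-3 - 3)² = -6 + (-6)² = -6 + 36 = 30)
(153 + 440)*k(-10) = (153 + 440)*30 = 593*30 = 17790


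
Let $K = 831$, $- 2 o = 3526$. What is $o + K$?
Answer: $-932$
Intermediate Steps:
$o = -1763$ ($o = \left(- \frac{1}{2}\right) 3526 = -1763$)
$o + K = -1763 + 831 = -932$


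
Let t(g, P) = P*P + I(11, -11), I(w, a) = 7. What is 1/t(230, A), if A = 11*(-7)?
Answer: 1/5936 ≈ 0.00016846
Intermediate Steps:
A = -77
t(g, P) = 7 + P² (t(g, P) = P*P + 7 = P² + 7 = 7 + P²)
1/t(230, A) = 1/(7 + (-77)²) = 1/(7 + 5929) = 1/5936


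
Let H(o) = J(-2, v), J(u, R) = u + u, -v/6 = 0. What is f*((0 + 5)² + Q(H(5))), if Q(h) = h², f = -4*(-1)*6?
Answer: 984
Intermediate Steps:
v = 0 (v = -6*0 = 0)
J(u, R) = 2*u
H(o) = -4 (H(o) = 2*(-2) = -4)
f = 24 (f = 4*6 = 24)
f*((0 + 5)² + Q(H(5))) = 24*((0 + 5)² + (-4)²) = 24*(5² + 16) = 24*(25 + 16) = 24*41 = 984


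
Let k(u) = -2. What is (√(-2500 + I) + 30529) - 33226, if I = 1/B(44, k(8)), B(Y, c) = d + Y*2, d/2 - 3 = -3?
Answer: -2697 + I*√4839978/44 ≈ -2697.0 + 50.0*I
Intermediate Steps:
d = 0 (d = 6 + 2*(-3) = 6 - 6 = 0)
B(Y, c) = 2*Y (B(Y, c) = 0 + Y*2 = 0 + 2*Y = 2*Y)
I = 1/88 (I = 1/(2*44) = 1/88 ≈ 0.011364)
(√(-2500 + I) + 30529) - 33226 = (√(-2500 + 1/88) + 30529) - 33226 = (√(-219999/88) + 30529) - 33226 = (I*√4839978/44 + 30529) - 33226 = (30529 + I*√4839978/44) - 33226 = -2697 + I*√4839978/44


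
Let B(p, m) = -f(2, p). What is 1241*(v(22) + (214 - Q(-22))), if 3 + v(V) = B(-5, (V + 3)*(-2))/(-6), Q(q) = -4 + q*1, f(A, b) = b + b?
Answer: 876146/3 ≈ 2.9205e+5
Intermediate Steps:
f(A, b) = 2*b
B(p, m) = -2*p
Q(q) = -4 + q
v(V) = -14/3 (v(V) = -3 - 2*(-5)/(-6) = -3 + 10*(-⅙) = -3 - 5/3 = -14/3)
1241*(v(22) + (214 - Q(-22))) = 1241*(-14/3 + (214 - (-4 - 22))) = 1241*(-14/3 + (214 - 1*(-26))) = 1241*(-14/3 + (214 + 26)) = 1241*(-14/3 + 240) = 1241*(706/3) = 876146/3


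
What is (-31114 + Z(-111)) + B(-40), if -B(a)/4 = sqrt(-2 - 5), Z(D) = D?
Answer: -31225 - 4*I*sqrt(7) ≈ -31225.0 - 10.583*I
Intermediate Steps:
B(a) = -4*I*sqrt(7) (B(a) = -4*sqrt(-2 - 5) = -4*I*sqrt(7))
(-31114 + Z(-111)) + B(-40) = (-31114 - 111) - 4*I*sqrt(7) = -31225 - 4*I*sqrt(7)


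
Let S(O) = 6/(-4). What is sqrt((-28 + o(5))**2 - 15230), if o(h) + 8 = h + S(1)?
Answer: I*sqrt(56695)/2 ≈ 119.05*I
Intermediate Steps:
S(O) = -3/2 (S(O) = 6*(-1/4) = -3/2)
o(h) = -19/2 + h (o(h) = -8 + (h - 3/2) = -8 + (-3/2 + h) = -19/2 + h)
sqrt((-28 + o(5))**2 - 15230) = sqrt((-28 + (-19/2 + 5))**2 - 15230) = sqrt((-28 - 9/2)**2 - 15230) = sqrt((-65/2)**2 - 15230) = sqrt(4225/4 - 15230) = sqrt(-56695/4) = I*sqrt(56695)/2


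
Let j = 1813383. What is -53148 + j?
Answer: 1760235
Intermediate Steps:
-53148 + j = -53148 + 1813383 = 1760235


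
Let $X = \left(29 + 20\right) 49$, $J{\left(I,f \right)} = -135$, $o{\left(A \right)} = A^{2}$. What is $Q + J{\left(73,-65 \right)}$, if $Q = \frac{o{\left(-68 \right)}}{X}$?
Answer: $- \frac{319511}{2401} \approx -133.07$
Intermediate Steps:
$X = 2401$ ($X = 49 \cdot 49 = 2401$)
$Q = \frac{4624}{2401}$ ($Q = \frac{\left(-68\right)^{2}}{2401} = 4624 \cdot \frac{1}{2401} = \frac{4624}{2401} \approx 1.9259$)
$Q + J{\left(73,-65 \right)} = \frac{4624}{2401} - 135 = - \frac{319511}{2401}$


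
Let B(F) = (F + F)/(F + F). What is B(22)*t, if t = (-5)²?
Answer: 25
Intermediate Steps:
B(F) = 1 (B(F) = (2*F)/((2*F)) = (2*F)*(1/(2*F)) = 1)
t = 25
B(22)*t = 1*25 = 25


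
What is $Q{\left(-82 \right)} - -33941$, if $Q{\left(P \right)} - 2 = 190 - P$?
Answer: $34215$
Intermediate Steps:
$Q{\left(P \right)} = 192 - P$ ($Q{\left(P \right)} = 2 - \left(-190 + P\right) = 192 - P$)
$Q{\left(-82 \right)} - -33941 = \left(192 - -82\right) - -33941 = \left(192 + 82\right) + 33941 = 274 + 33941 = 34215$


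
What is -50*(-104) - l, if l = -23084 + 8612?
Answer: 19672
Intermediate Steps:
l = -14472
-50*(-104) - l = -50*(-104) - 1*(-14472) = 5200 + 14472 = 19672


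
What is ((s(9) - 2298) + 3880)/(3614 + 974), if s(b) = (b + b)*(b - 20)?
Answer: 346/1147 ≈ 0.30166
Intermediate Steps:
s(b) = 2*b*(-20 + b) (s(b) = (2*b)*(-20 + b) = 2*b*(-20 + b))
((s(9) - 2298) + 3880)/(3614 + 974) = ((2*9*(-20 + 9) - 2298) + 3880)/(3614 + 974) = ((2*9*(-11) - 2298) + 3880)/4588 = ((-198 - 2298) + 3880)*(1/4588) = (-2496 + 3880)*(1/4588) = 1384*(1/4588) = 346/1147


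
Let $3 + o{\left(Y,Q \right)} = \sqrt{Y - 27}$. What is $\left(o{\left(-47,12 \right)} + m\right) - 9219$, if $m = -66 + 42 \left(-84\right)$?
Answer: $-12816 + i \sqrt{74} \approx -12816.0 + 8.6023 i$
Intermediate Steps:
$m = -3594$ ($m = -66 - 3528 = -3594$)
$o{\left(Y,Q \right)} = -3 + \sqrt{-27 + Y}$ ($o{\left(Y,Q \right)} = -3 + \sqrt{Y - 27} = -3 + \sqrt{-27 + Y}$)
$\left(o{\left(-47,12 \right)} + m\right) - 9219 = \left(\left(-3 + \sqrt{-27 - 47}\right) - 3594\right) - 9219 = \left(\left(-3 + \sqrt{-74}\right) - 3594\right) - 9219 = \left(\left(-3 + i \sqrt{74}\right) - 3594\right) - 9219 = \left(-3597 + i \sqrt{74}\right) - 9219 = -12816 + i \sqrt{74}$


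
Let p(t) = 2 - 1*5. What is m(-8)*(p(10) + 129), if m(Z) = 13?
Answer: 1638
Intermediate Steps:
p(t) = -3 (p(t) = 2 - 5 = -3)
m(-8)*(p(10) + 129) = 13*(-3 + 129) = 13*126 = 1638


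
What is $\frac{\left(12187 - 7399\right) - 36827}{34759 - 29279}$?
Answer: $- \frac{32039}{5480} \approx -5.8465$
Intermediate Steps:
$\frac{\left(12187 - 7399\right) - 36827}{34759 - 29279} = \frac{4788 - 36827}{5480} = \left(-32039\right) \frac{1}{5480} = - \frac{32039}{5480}$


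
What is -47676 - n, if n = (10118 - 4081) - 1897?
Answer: -51816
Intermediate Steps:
n = 4140 (n = 6037 - 1897 = 4140)
-47676 - n = -47676 - 1*4140 = -47676 - 4140 = -51816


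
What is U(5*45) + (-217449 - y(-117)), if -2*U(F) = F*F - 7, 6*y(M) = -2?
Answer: -728273/3 ≈ -2.4276e+5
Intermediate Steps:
y(M) = -1/3 (y(M) = (1/6)*(-2) = -1/3)
U(F) = 7/2 - F**2/2 (U(F) = -(F*F - 7)/2 = -(F**2 - 7)/2 = -(-7 + F**2)/2 = 7/2 - F**2/2)
U(5*45) + (-217449 - y(-117)) = (7/2 - (5*45)**2/2) + (-217449 - 1*(-1/3)) = (7/2 - 1/2*225**2) + (-217449 + 1/3) = (7/2 - 1/2*50625) - 652346/3 = (7/2 - 50625/2) - 652346/3 = -25309 - 652346/3 = -728273/3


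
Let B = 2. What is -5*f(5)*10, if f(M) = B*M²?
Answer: -2500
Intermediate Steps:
f(M) = 2*M²
-5*f(5)*10 = -10*5²*10 = -10*25*10 = -5*50*10 = -250*10 = -2500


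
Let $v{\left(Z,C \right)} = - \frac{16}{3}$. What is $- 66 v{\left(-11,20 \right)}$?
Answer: $352$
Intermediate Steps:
$v{\left(Z,C \right)} = - \frac{16}{3}$ ($v{\left(Z,C \right)} = \left(-16\right) \frac{1}{3} = - \frac{16}{3}$)
$- 66 v{\left(-11,20 \right)} = \left(-66\right) \left(- \frac{16}{3}\right) = 352$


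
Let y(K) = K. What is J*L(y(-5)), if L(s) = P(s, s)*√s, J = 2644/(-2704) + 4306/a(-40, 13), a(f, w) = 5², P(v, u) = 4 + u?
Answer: -2894331*I*√5/16900 ≈ -382.95*I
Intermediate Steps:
a(f, w) = 25
J = 2894331/16900 (J = 2644/(-2704) + 4306/25 = 2644*(-1/2704) + 4306*(1/25) = -661/676 + 4306/25 = 2894331/16900 ≈ 171.26)
L(s) = √s*(4 + s) (L(s) = (4 + s)*√s = √s*(4 + s))
J*L(y(-5)) = 2894331*(√(-5)*(4 - 5))/16900 = 2894331*((I*√5)*(-1))/16900 = 2894331*(-I*√5)/16900 = -2894331*I*√5/16900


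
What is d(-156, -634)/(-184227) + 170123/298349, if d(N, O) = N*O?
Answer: 611113475/18321313741 ≈ 0.033355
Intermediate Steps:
d(-156, -634)/(-184227) + 170123/298349 = -156*(-634)/(-184227) + 170123/298349 = 98904*(-1/184227) + 170123*(1/298349) = -32968/61409 + 170123/298349 = 611113475/18321313741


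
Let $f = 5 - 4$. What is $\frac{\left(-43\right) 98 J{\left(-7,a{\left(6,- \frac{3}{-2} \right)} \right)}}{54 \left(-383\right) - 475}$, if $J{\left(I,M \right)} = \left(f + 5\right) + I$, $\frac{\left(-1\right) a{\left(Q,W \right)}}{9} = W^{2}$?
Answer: $- \frac{4214}{21157} \approx -0.19918$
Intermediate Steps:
$f = 1$
$a{\left(Q,W \right)} = - 9 W^{2}$
$J{\left(I,M \right)} = 6 + I$ ($J{\left(I,M \right)} = \left(1 + 5\right) + I = 6 + I$)
$\frac{\left(-43\right) 98 J{\left(-7,a{\left(6,- \frac{3}{-2} \right)} \right)}}{54 \left(-383\right) - 475} = \frac{\left(-43\right) 98 \left(6 - 7\right)}{54 \left(-383\right) - 475} = \frac{\left(-4214\right) \left(-1\right)}{-20682 - 475} = \frac{4214}{-21157} = 4214 \left(- \frac{1}{21157}\right) = - \frac{4214}{21157}$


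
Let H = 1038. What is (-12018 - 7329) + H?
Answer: -18309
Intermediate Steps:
(-12018 - 7329) + H = (-12018 - 7329) + 1038 = -19347 + 1038 = -18309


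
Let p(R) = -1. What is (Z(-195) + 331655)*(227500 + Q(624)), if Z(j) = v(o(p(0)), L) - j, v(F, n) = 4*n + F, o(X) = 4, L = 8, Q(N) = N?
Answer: 75711161864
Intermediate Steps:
v(F, n) = F + 4*n
Z(j) = 36 - j (Z(j) = (4 + 4*8) - j = (4 + 32) - j = 36 - j)
(Z(-195) + 331655)*(227500 + Q(624)) = ((36 - 1*(-195)) + 331655)*(227500 + 624) = ((36 + 195) + 331655)*228124 = (231 + 331655)*228124 = 331886*228124 = 75711161864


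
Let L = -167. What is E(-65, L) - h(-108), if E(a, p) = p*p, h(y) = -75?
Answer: 27964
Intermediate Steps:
E(a, p) = p²
E(-65, L) - h(-108) = (-167)² - 1*(-75) = 27889 + 75 = 27964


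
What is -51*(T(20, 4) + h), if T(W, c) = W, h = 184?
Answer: -10404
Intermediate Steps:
-51*(T(20, 4) + h) = -51*(20 + 184) = -51*204 = -10404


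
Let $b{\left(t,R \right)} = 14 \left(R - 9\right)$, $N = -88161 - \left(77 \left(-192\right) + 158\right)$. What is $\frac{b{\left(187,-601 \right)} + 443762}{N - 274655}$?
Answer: $- \frac{217611}{174095} \approx -1.25$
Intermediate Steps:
$N = -73535$ ($N = -88161 - \left(-14784 + 158\right) = -88161 - -14626 = -88161 + 14626 = -73535$)
$b{\left(t,R \right)} = -126 + 14 R$ ($b{\left(t,R \right)} = 14 \left(-9 + R\right) = -126 + 14 R$)
$\frac{b{\left(187,-601 \right)} + 443762}{N - 274655} = \frac{\left(-126 + 14 \left(-601\right)\right) + 443762}{-73535 - 274655} = \frac{\left(-126 - 8414\right) + 443762}{-348190} = \left(-8540 + 443762\right) \left(- \frac{1}{348190}\right) = 435222 \left(- \frac{1}{348190}\right) = - \frac{217611}{174095}$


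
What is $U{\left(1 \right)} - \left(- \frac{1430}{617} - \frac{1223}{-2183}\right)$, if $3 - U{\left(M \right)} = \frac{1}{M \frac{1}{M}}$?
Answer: $\frac{5060921}{1346911} \approx 3.7574$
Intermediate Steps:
$U{\left(M \right)} = 2$ ($U{\left(M \right)} = 3 - \frac{1}{M \frac{1}{M}} = 3 - 1^{-1} = 3 - 1 = 2$)
$U{\left(1 \right)} - \left(- \frac{1430}{617} - \frac{1223}{-2183}\right) = 2 - \left(- \frac{1430}{617} - \frac{1223}{-2183}\right) = 2 - \left(\left(-1430\right) \frac{1}{617} - - \frac{1223}{2183}\right) = 2 - \left(- \frac{1430}{617} + \frac{1223}{2183}\right) = 2 - - \frac{2367099}{1346911} = 2 + \frac{2367099}{1346911} = \frac{5060921}{1346911}$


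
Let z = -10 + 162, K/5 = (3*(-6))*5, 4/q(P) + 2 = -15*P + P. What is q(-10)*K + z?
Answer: 3196/23 ≈ 138.96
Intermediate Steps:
q(P) = 4/(-2 - 14*P) (q(P) = 4/(-2 + (-15*P + P)) = 4/(-2 - 14*P))
K = -450 (K = 5*((3*(-6))*5) = 5*(-18*5) = 5*(-90) = -450)
z = 152
q(-10)*K + z = -2/(1 + 7*(-10))*(-450) + 152 = -2/(1 - 70)*(-450) + 152 = -2/(-69)*(-450) + 152 = -2*(-1/69)*(-450) + 152 = (2/69)*(-450) + 152 = -300/23 + 152 = 3196/23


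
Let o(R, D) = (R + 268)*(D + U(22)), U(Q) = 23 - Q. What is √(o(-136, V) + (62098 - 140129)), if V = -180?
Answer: I*√101659 ≈ 318.84*I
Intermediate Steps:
o(R, D) = (1 + D)*(268 + R) (o(R, D) = (R + 268)*(D + (23 - 1*22)) = (268 + R)*(D + (23 - 22)) = (268 + R)*(D + 1) = (268 + R)*(1 + D) = (1 + D)*(268 + R))
√(o(-136, V) + (62098 - 140129)) = √((268 - 136 + 268*(-180) - 180*(-136)) + (62098 - 140129)) = √((268 - 136 - 48240 + 24480) - 78031) = √(-23628 - 78031) = √(-101659) = I*√101659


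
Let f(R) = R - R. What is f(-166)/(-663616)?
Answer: 0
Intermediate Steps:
f(R) = 0
f(-166)/(-663616) = 0/(-663616) = 0*(-1/663616) = 0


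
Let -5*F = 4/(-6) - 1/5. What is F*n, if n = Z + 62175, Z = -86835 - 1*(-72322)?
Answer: 619606/75 ≈ 8261.4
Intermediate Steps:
Z = -14513 (Z = -86835 + 72322 = -14513)
n = 47662 (n = -14513 + 62175 = 47662)
F = 13/75 (F = -(4/(-6) - 1/5)/5 = -(4*(-⅙) - 1*⅕)/5 = -(-⅔ - ⅕)/5 = -⅕*(-13/15) = 13/75 ≈ 0.17333)
F*n = (13/75)*47662 = 619606/75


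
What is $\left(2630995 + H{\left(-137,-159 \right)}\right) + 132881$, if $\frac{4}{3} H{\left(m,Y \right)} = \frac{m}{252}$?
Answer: $\frac{928662199}{336} \approx 2.7639 \cdot 10^{6}$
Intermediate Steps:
$H{\left(m,Y \right)} = \frac{m}{336}$ ($H{\left(m,Y \right)} = \frac{3 \frac{m}{252}}{4} = \frac{m}{336}$)
$\left(2630995 + H{\left(-137,-159 \right)}\right) + 132881 = \left(2630995 + \frac{1}{336} \left(-137\right)\right) + 132881 = \left(2630995 - \frac{137}{336}\right) + 132881 = \frac{884014183}{336} + 132881 = \frac{928662199}{336}$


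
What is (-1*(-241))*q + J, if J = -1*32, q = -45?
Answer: -10877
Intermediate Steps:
J = -32
(-1*(-241))*q + J = -1*(-241)*(-45) - 32 = 241*(-45) - 32 = -10845 - 32 = -10877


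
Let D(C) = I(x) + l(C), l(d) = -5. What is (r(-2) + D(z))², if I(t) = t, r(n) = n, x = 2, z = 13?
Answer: 25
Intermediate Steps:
D(C) = -3 (D(C) = 2 - 5 = -3)
(r(-2) + D(z))² = (-2 - 3)² = (-5)² = 25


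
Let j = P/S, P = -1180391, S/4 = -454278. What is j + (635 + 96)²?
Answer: 970994965823/1817112 ≈ 5.3436e+5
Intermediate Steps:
S = -1817112 (S = 4*(-454278) = -1817112)
j = 1180391/1817112 (j = -1180391/(-1817112) = -1180391*(-1/1817112) = 1180391/1817112 ≈ 0.64960)
j + (635 + 96)² = 1180391/1817112 + (635 + 96)² = 1180391/1817112 + 731² = 1180391/1817112 + 534361 = 970994965823/1817112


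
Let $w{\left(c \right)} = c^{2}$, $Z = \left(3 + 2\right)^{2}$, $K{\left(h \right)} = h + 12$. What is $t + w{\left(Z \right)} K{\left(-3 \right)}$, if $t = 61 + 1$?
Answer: $5687$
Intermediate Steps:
$K{\left(h \right)} = 12 + h$
$t = 62$
$Z = 25$ ($Z = 5^{2} = 25$)
$t + w{\left(Z \right)} K{\left(-3 \right)} = 62 + 25^{2} \left(12 - 3\right) = 62 + 625 \cdot 9 = 62 + 5625 = 5687$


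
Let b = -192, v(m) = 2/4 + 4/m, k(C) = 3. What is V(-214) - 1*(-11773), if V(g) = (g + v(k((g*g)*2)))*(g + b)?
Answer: 293738/3 ≈ 97913.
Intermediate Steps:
v(m) = ½ + 4/m (v(m) = 2*(¼) + 4/m = ½ + 4/m)
V(g) = (-192 + g)*(11/6 + g) (V(g) = (g + (½)*(8 + 3)/3)*(g - 192) = (g + (½)*(⅓)*11)*(-192 + g) = (g + 11/6)*(-192 + g) = (11/6 + g)*(-192 + g) = (-192 + g)*(11/6 + g))
V(-214) - 1*(-11773) = (-352 + (-214)² - 1141/6*(-214)) - 1*(-11773) = (-352 + 45796 + 122087/3) + 11773 = 258419/3 + 11773 = 293738/3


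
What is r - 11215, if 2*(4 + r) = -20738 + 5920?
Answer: -18628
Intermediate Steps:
r = -7413 (r = -4 + (-20738 + 5920)/2 = -4 + (1/2)*(-14818) = -4 - 7409 = -7413)
r - 11215 = -7413 - 11215 = -18628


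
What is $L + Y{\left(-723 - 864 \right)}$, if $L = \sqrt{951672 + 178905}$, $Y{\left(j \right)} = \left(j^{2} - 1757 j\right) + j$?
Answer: $5305341 + 7 \sqrt{23073} \approx 5.3064 \cdot 10^{6}$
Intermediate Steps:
$Y{\left(j \right)} = j^{2} - 1756 j$
$L = 7 \sqrt{23073}$ ($L = \sqrt{1130577} = 7 \sqrt{23073} \approx 1063.3$)
$L + Y{\left(-723 - 864 \right)} = 7 \sqrt{23073} + \left(-723 - 864\right) \left(-1756 - 1587\right) = 7 \sqrt{23073} - 1587 \left(-1756 - 1587\right) = 7 \sqrt{23073} - -5305341 = 7 \sqrt{23073} + 5305341 = 5305341 + 7 \sqrt{23073}$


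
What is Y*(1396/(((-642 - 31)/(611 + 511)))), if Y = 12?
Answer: -18795744/673 ≈ -27928.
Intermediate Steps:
Y*(1396/(((-642 - 31)/(611 + 511)))) = 12*(1396/(((-642 - 31)/(611 + 511)))) = 12*(1396/((-673/1122))) = 12*(1396/((-673*1/1122))) = 12*(1396/(-673/1122)) = 12*(1396*(-1122/673)) = 12*(-1566312/673) = -18795744/673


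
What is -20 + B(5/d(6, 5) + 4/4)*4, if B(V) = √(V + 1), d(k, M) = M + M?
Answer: -20 + 2*√10 ≈ -13.675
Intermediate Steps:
d(k, M) = 2*M
B(V) = √(1 + V)
-20 + B(5/d(6, 5) + 4/4)*4 = -20 + √(1 + (5/((2*5)) + 4/4))*4 = -20 + √(1 + (5/10 + 4*(¼)))*4 = -20 + √(1 + (5*(⅒) + 1))*4 = -20 + √(1 + (½ + 1))*4 = -20 + √(1 + 3/2)*4 = -20 + √(5/2)*4 = -20 + (√10/2)*4 = -20 + 2*√10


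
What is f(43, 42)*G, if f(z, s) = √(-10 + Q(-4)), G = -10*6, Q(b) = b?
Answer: -60*I*√14 ≈ -224.5*I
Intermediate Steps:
G = -60
f(z, s) = I*√14 (f(z, s) = √(-10 - 4) = √(-14) = I*√14)
f(43, 42)*G = (I*√14)*(-60) = -60*I*√14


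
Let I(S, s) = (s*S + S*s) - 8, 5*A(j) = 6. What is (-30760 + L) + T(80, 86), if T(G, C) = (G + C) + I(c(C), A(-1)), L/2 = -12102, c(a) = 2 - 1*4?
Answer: -274054/5 ≈ -54811.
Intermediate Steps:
c(a) = -2 (c(a) = 2 - 4 = -2)
A(j) = 6/5 (A(j) = (1/5)*6 = 6/5)
L = -24204 (L = 2*(-12102) = -24204)
I(S, s) = -8 + 2*S*s (I(S, s) = (S*s + S*s) - 8 = 2*S*s - 8 = -8 + 2*S*s)
T(G, C) = -64/5 + C + G (T(G, C) = (G + C) + (-8 + 2*(-2)*(6/5)) = (C + G) + (-8 - 24/5) = (C + G) - 64/5 = -64/5 + C + G)
(-30760 + L) + T(80, 86) = (-30760 - 24204) + (-64/5 + 86 + 80) = -54964 + 766/5 = -274054/5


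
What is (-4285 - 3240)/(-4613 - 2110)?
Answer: 7525/6723 ≈ 1.1193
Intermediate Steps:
(-4285 - 3240)/(-4613 - 2110) = -7525/(-6723) = -7525*(-1/6723) = 7525/6723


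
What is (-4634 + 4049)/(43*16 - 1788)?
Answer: 117/220 ≈ 0.53182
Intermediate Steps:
(-4634 + 4049)/(43*16 - 1788) = -585/(688 - 1788) = -585/(-1100) = -585*(-1/1100) = 117/220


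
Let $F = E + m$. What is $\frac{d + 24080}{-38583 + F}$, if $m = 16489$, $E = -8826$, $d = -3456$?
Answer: $- \frac{2578}{3865} \approx -0.66701$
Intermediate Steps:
$F = 7663$ ($F = -8826 + 16489 = 7663$)
$\frac{d + 24080}{-38583 + F} = \frac{-3456 + 24080}{-38583 + 7663} = \frac{20624}{-30920} = 20624 \left(- \frac{1}{30920}\right) = - \frac{2578}{3865}$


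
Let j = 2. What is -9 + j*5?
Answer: 1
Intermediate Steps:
-9 + j*5 = -9 + 2*5 = -9 + 10 = 1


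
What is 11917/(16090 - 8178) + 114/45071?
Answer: 538013075/356601752 ≈ 1.5087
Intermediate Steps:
11917/(16090 - 8178) + 114/45071 = 11917/7912 + 114*(1/45071) = 11917*(1/7912) + 114/45071 = 11917/7912 + 114/45071 = 538013075/356601752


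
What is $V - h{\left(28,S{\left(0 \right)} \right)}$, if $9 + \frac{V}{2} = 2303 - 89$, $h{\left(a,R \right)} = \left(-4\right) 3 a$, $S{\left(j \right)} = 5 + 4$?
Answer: $4746$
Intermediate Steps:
$S{\left(j \right)} = 9$
$h{\left(a,R \right)} = - 12 a$
$V = 4410$ ($V = -18 + 2 \left(2303 - 89\right) = -18 + 2 \cdot 2214 = -18 + 4428 = 4410$)
$V - h{\left(28,S{\left(0 \right)} \right)} = 4410 - \left(-12\right) 28 = 4410 - -336 = 4410 + 336 = 4746$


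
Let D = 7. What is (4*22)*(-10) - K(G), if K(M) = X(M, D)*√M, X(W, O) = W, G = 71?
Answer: -880 - 71*√71 ≈ -1478.3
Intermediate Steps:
K(M) = M^(3/2) (K(M) = M*√M = M^(3/2))
(4*22)*(-10) - K(G) = (4*22)*(-10) - 71^(3/2) = 88*(-10) - 71*√71 = -880 - 71*√71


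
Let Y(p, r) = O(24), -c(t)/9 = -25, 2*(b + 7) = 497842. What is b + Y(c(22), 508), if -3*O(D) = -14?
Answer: 746756/3 ≈ 2.4892e+5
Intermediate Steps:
b = 248914 (b = -7 + (1/2)*497842 = -7 + 248921 = 248914)
c(t) = 225 (c(t) = -9*(-25) = 225)
O(D) = 14/3 (O(D) = -1/3*(-14) = 14/3)
Y(p, r) = 14/3
b + Y(c(22), 508) = 248914 + 14/3 = 746756/3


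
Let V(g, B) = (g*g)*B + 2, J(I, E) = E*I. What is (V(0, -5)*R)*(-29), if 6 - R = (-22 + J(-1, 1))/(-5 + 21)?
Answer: -3451/8 ≈ -431.38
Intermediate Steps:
R = 119/16 (R = 6 - (-22 + 1*(-1))/(-5 + 21) = 6 - (-22 - 1)/16 = 6 - (-23)/16 = 6 - 1*(-23/16) = 6 + 23/16 = 119/16 ≈ 7.4375)
V(g, B) = 2 + B*g² (V(g, B) = g²*B + 2 = B*g² + 2 = 2 + B*g²)
(V(0, -5)*R)*(-29) = ((2 - 5*0²)*(119/16))*(-29) = ((2 - 5*0)*(119/16))*(-29) = ((2 + 0)*(119/16))*(-29) = (2*(119/16))*(-29) = (119/8)*(-29) = -3451/8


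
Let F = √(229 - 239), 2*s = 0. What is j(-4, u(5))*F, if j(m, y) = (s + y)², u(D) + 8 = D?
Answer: 9*I*√10 ≈ 28.461*I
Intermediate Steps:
s = 0 (s = (½)*0 = 0)
u(D) = -8 + D
j(m, y) = y² (j(m, y) = (0 + y)² = y²)
F = I*√10 (F = √(-10) = I*√10 ≈ 3.1623*I)
j(-4, u(5))*F = (-8 + 5)²*(I*√10) = (-3)²*(I*√10) = 9*(I*√10) = 9*I*√10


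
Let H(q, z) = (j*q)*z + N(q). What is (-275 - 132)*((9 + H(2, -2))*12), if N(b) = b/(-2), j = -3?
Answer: -97680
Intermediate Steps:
N(b) = -b/2 (N(b) = b*(-½) = -b/2)
H(q, z) = -q/2 - 3*q*z (H(q, z) = (-3*q)*z - q/2 = -3*q*z - q/2 = -q/2 - 3*q*z)
(-275 - 132)*((9 + H(2, -2))*12) = (-275 - 132)*((9 + (½)*2*(-1 - 6*(-2)))*12) = -407*(9 + (½)*2*(-1 + 12))*12 = -407*(9 + (½)*2*11)*12 = -407*(9 + 11)*12 = -8140*12 = -407*240 = -97680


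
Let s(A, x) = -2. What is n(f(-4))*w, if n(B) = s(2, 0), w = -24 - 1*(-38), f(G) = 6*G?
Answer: -28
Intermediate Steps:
w = 14 (w = -24 + 38 = 14)
n(B) = -2
n(f(-4))*w = -2*14 = -28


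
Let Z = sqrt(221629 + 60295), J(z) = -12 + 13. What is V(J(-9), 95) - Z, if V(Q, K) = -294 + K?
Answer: -199 - 2*sqrt(70481) ≈ -729.96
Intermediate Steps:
J(z) = 1
Z = 2*sqrt(70481) (Z = sqrt(281924) = 2*sqrt(70481) ≈ 530.96)
V(J(-9), 95) - Z = (-294 + 95) - 2*sqrt(70481) = -199 - 2*sqrt(70481)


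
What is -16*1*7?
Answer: -112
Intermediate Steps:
-16*1*7 = -16*7 = -112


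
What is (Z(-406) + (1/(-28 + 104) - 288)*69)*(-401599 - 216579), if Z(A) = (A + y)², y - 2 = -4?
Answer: -3443579403429/38 ≈ -9.0621e+10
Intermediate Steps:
y = -2 (y = 2 - 4 = -2)
Z(A) = (-2 + A)² (Z(A) = (A - 2)² = (-2 + A)²)
(Z(-406) + (1/(-28 + 104) - 288)*69)*(-401599 - 216579) = ((-2 - 406)² + (1/(-28 + 104) - 288)*69)*(-401599 - 216579) = ((-408)² + (1/76 - 288)*69)*(-618178) = (166464 + (1/76 - 288)*69)*(-618178) = (166464 - 21887/76*69)*(-618178) = (166464 - 1510203/76)*(-618178) = (11141061/76)*(-618178) = -3443579403429/38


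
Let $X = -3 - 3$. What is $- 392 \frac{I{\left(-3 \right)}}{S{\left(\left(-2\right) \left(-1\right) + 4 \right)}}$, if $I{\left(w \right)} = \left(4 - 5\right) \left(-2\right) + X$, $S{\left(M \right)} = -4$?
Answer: $-392$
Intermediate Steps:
$X = -6$
$I{\left(w \right)} = -4$ ($I{\left(w \right)} = \left(4 - 5\right) \left(-2\right) - 6 = \left(-1\right) \left(-2\right) - 6 = 2 - 6 = -4$)
$- 392 \frac{I{\left(-3 \right)}}{S{\left(\left(-2\right) \left(-1\right) + 4 \right)}} = - 392 \left(- \frac{4}{-4}\right) = - 392 \left(\left(-4\right) \left(- \frac{1}{4}\right)\right) = \left(-392\right) 1 = -392$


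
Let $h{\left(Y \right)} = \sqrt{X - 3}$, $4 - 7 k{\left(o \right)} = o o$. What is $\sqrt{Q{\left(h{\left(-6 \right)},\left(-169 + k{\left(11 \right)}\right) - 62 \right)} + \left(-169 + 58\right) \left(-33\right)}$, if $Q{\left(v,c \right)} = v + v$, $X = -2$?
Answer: $\sqrt{3663 + 2 i \sqrt{5}} \approx 60.523 + 0.0369 i$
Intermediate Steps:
$k{\left(o \right)} = \frac{4}{7} - \frac{o^{2}}{7}$ ($k{\left(o \right)} = \frac{4}{7} - \frac{o o}{7} = \frac{4}{7} - \frac{o^{2}}{7}$)
$h{\left(Y \right)} = i \sqrt{5}$ ($h{\left(Y \right)} = \sqrt{-2 - 3} = \sqrt{-5} = i \sqrt{5}$)
$Q{\left(v,c \right)} = 2 v$
$\sqrt{Q{\left(h{\left(-6 \right)},\left(-169 + k{\left(11 \right)}\right) - 62 \right)} + \left(-169 + 58\right) \left(-33\right)} = \sqrt{2 i \sqrt{5} + \left(-169 + 58\right) \left(-33\right)} = \sqrt{2 i \sqrt{5} - -3663} = \sqrt{2 i \sqrt{5} + 3663} = \sqrt{3663 + 2 i \sqrt{5}}$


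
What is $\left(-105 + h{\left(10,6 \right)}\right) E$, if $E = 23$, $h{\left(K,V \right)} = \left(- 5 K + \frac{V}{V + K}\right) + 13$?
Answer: $- \frac{26059}{8} \approx -3257.4$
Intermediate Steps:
$h{\left(K,V \right)} = 13 - 5 K + \frac{V}{K + V}$ ($h{\left(K,V \right)} = \left(- 5 K + \frac{V}{K + V}\right) + 13 = 13 - 5 K + \frac{V}{K + V}$)
$\left(-105 + h{\left(10,6 \right)}\right) E = \left(-105 + \frac{- 5 \cdot 10^{2} + 13 \cdot 10 + 14 \cdot 6 - 50 \cdot 6}{10 + 6}\right) 23 = \left(-105 + \frac{\left(-5\right) 100 + 130 + 84 - 300}{16}\right) 23 = \left(-105 + \frac{-500 + 130 + 84 - 300}{16}\right) 23 = \left(-105 + \frac{1}{16} \left(-586\right)\right) 23 = \left(-105 - \frac{293}{8}\right) 23 = \left(- \frac{1133}{8}\right) 23 = - \frac{26059}{8}$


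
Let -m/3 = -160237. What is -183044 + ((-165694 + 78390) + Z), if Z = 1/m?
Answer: -129959257427/480711 ≈ -2.7035e+5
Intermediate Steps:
m = 480711 (m = -3*(-160237) = 480711)
Z = 1/480711 ≈ 2.0803e-6
-183044 + ((-165694 + 78390) + Z) = -183044 + ((-165694 + 78390) + 1/480711) = -183044 + (-87304 + 1/480711) = -183044 - 41967993143/480711 = -129959257427/480711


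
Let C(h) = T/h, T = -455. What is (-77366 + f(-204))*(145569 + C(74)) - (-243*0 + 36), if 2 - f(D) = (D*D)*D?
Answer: 45307179852318/37 ≈ 1.2245e+12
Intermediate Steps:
f(D) = 2 - D³ (f(D) = 2 - D*D*D = 2 - D²*D = 2 - D³)
C(h) = -455/h
(-77366 + f(-204))*(145569 + C(74)) - (-243*0 + 36) = (-77366 + (2 - 1*(-204)³))*(145569 - 455/74) - (-243*0 + 36) = (-77366 + (2 - 1*(-8489664)))*(145569 - 455*1/74) - (0 + 36) = (-77366 + (2 + 8489664))*(145569 - 455/74) - 1*36 = (-77366 + 8489666)*(10771651/74) - 36 = 8412300*(10771651/74) - 36 = 45307179853650/37 - 36 = 45307179852318/37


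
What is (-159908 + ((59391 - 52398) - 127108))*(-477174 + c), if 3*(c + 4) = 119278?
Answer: 122487287296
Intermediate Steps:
c = 119266/3 (c = -4 + (1/3)*119278 = -4 + 119278/3 = 119266/3 ≈ 39755.)
(-159908 + ((59391 - 52398) - 127108))*(-477174 + c) = (-159908 + ((59391 - 52398) - 127108))*(-477174 + 119266/3) = (-159908 + (6993 - 127108))*(-1312256/3) = (-159908 - 120115)*(-1312256/3) = -280023*(-1312256/3) = 122487287296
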